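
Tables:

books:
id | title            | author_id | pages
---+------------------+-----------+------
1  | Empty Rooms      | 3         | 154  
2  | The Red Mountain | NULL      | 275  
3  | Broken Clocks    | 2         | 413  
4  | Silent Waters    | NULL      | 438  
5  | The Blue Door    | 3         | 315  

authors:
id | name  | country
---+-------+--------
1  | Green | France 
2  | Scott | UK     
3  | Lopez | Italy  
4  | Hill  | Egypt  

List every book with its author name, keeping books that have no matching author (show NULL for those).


LEFT JOIN keeps every row from books (the left table); where author_id has no match in authors, the author columns become NULL. Walk through each book:
  - book 1 (Empty Rooms): author_id=3 -> matches Lopez
  - book 2 (The Red Mountain): author_id=NULL, no match -> kept with NULL
  - book 3 (Broken Clocks): author_id=2 -> matches Scott
  - book 4 (Silent Waters): author_id=NULL, no match -> kept with NULL
  - book 5 (The Blue Door): author_id=3 -> matches Lopez
All 5 rows appear; 2 have NULL author.

SQL:
SELECT a.title, b.name AS author
FROM books a
LEFT JOIN authors b ON a.author_id = b.id

Result:
title            | author
-----------------+-------
Empty Rooms      | Lopez 
The Red Mountain | NULL  
Broken Clocks    | Scott 
Silent Waters    | NULL  
The Blue Door    | Lopez 


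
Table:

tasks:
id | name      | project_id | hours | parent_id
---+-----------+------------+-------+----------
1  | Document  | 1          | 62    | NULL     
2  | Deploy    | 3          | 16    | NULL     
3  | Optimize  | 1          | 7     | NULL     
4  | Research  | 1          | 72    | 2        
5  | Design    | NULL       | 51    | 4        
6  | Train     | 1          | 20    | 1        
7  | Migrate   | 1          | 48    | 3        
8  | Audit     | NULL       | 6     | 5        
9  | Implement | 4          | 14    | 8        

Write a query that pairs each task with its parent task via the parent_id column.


This is a self-join: tasks is joined to a second copy of itself, matching each row's parent_id to another row's id. Use LEFT JOIN so rows with parent_id=NULL are kept.
  - task 1 (Document): parent_id=NULL -> NULL
  - task 2 (Deploy): parent_id=NULL -> NULL
  - task 3 (Optimize): parent_id=NULL -> NULL
  - task 4 (Research): parent_id=2 -> Deploy
  - task 5 (Design): parent_id=4 -> Research
  - task 6 (Train): parent_id=1 -> Document
  - task 7 (Migrate): parent_id=3 -> Optimize
  - task 8 (Audit): parent_id=5 -> Design
  - task 9 (Implement): parent_id=8 -> Audit

SQL:
SELECT a.name AS item, b.name AS parent
FROM tasks a
LEFT JOIN tasks b ON a.parent_id = b.id

Result:
item      | parent  
----------+---------
Document  | NULL    
Deploy    | NULL    
Optimize  | NULL    
Research  | Deploy  
Design    | Research
Train     | Document
Migrate   | Optimize
Audit     | Design  
Implement | Audit   


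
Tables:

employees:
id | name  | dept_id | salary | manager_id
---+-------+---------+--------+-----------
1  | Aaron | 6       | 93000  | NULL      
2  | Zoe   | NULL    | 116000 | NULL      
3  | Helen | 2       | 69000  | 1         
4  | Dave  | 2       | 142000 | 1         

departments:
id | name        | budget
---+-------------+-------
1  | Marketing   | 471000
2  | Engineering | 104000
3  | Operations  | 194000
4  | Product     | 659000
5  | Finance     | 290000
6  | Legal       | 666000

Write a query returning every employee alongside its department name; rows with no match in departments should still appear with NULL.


LEFT JOIN keeps every row from employees (the left table); where dept_id has no match in departments, the department columns become NULL. Walk through each employee:
  - employee 1 (Aaron): dept_id=6 -> matches Legal
  - employee 2 (Zoe): dept_id=NULL, no match -> kept with NULL
  - employee 3 (Helen): dept_id=2 -> matches Engineering
  - employee 4 (Dave): dept_id=2 -> matches Engineering
All 4 rows appear; 1 has NULL department.

SQL:
SELECT a.name, b.name AS department
FROM employees a
LEFT JOIN departments b ON a.dept_id = b.id

Result:
name  | department 
------+------------
Aaron | Legal      
Zoe   | NULL       
Helen | Engineering
Dave  | Engineering


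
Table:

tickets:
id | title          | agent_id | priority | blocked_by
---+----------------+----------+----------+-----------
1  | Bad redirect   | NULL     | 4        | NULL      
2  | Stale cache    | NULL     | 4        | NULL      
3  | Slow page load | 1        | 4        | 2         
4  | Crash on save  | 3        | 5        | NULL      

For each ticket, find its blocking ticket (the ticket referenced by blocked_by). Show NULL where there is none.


This is a self-join: tickets is joined to a second copy of itself, matching each row's blocked_by to another row's id. Use LEFT JOIN so rows with blocked_by=NULL are kept.
  - ticket 1 (Bad redirect): blocked_by=NULL -> NULL
  - ticket 2 (Stale cache): blocked_by=NULL -> NULL
  - ticket 3 (Slow page load): blocked_by=2 -> Stale cache
  - ticket 4 (Crash on save): blocked_by=NULL -> NULL

SQL:
SELECT a.title AS item, b.title AS blocked_by
FROM tickets a
LEFT JOIN tickets b ON a.blocked_by = b.id

Result:
item           | blocked_by 
---------------+------------
Bad redirect   | NULL       
Stale cache    | NULL       
Slow page load | Stale cache
Crash on save  | NULL       


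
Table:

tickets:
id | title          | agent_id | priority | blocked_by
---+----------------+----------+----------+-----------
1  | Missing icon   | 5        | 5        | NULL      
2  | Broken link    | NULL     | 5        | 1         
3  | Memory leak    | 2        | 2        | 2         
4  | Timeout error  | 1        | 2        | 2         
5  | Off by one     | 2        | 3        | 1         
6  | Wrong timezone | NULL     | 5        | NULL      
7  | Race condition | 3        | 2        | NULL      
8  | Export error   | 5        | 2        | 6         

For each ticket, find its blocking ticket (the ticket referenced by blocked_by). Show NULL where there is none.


This is a self-join: tickets is joined to a second copy of itself, matching each row's blocked_by to another row's id. Use LEFT JOIN so rows with blocked_by=NULL are kept.
  - ticket 1 (Missing icon): blocked_by=NULL -> NULL
  - ticket 2 (Broken link): blocked_by=1 -> Missing icon
  - ticket 3 (Memory leak): blocked_by=2 -> Broken link
  - ticket 4 (Timeout error): blocked_by=2 -> Broken link
  - ticket 5 (Off by one): blocked_by=1 -> Missing icon
  - ticket 6 (Wrong timezone): blocked_by=NULL -> NULL
  - ticket 7 (Race condition): blocked_by=NULL -> NULL
  - ticket 8 (Export error): blocked_by=6 -> Wrong timezone

SQL:
SELECT a.title AS item, b.title AS blocked_by
FROM tickets a
LEFT JOIN tickets b ON a.blocked_by = b.id

Result:
item           | blocked_by    
---------------+---------------
Missing icon   | NULL          
Broken link    | Missing icon  
Memory leak    | Broken link   
Timeout error  | Broken link   
Off by one     | Missing icon  
Wrong timezone | NULL          
Race condition | NULL          
Export error   | Wrong timezone


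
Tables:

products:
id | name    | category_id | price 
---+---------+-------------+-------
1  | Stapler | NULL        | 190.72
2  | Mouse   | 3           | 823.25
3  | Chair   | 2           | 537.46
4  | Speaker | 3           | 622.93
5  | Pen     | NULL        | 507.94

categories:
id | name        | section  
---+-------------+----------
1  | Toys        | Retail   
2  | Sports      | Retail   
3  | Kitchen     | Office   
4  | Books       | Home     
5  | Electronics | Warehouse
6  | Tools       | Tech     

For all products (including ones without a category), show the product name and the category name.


LEFT JOIN keeps every row from products (the left table); where category_id has no match in categories, the category columns become NULL. Walk through each product:
  - product 1 (Stapler): category_id=NULL, no match -> kept with NULL
  - product 2 (Mouse): category_id=3 -> matches Kitchen
  - product 3 (Chair): category_id=2 -> matches Sports
  - product 4 (Speaker): category_id=3 -> matches Kitchen
  - product 5 (Pen): category_id=NULL, no match -> kept with NULL
All 5 rows appear; 2 have NULL category.

SQL:
SELECT a.name, b.name AS category
FROM products a
LEFT JOIN categories b ON a.category_id = b.id

Result:
name    | category
--------+---------
Stapler | NULL    
Mouse   | Kitchen 
Chair   | Sports  
Speaker | Kitchen 
Pen     | NULL    


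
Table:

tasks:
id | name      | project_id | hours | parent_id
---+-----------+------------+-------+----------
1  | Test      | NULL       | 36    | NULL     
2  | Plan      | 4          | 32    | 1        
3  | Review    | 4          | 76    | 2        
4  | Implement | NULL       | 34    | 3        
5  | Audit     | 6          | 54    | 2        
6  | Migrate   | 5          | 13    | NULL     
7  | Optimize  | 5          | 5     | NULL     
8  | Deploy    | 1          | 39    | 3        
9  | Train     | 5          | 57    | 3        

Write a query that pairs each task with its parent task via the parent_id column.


This is a self-join: tasks is joined to a second copy of itself, matching each row's parent_id to another row's id. Use LEFT JOIN so rows with parent_id=NULL are kept.
  - task 1 (Test): parent_id=NULL -> NULL
  - task 2 (Plan): parent_id=1 -> Test
  - task 3 (Review): parent_id=2 -> Plan
  - task 4 (Implement): parent_id=3 -> Review
  - task 5 (Audit): parent_id=2 -> Plan
  - task 6 (Migrate): parent_id=NULL -> NULL
  - task 7 (Optimize): parent_id=NULL -> NULL
  - task 8 (Deploy): parent_id=3 -> Review
  - task 9 (Train): parent_id=3 -> Review

SQL:
SELECT a.name AS item, b.name AS parent
FROM tasks a
LEFT JOIN tasks b ON a.parent_id = b.id

Result:
item      | parent
----------+-------
Test      | NULL  
Plan      | Test  
Review    | Plan  
Implement | Review
Audit     | Plan  
Migrate   | NULL  
Optimize  | NULL  
Deploy    | Review
Train     | Review


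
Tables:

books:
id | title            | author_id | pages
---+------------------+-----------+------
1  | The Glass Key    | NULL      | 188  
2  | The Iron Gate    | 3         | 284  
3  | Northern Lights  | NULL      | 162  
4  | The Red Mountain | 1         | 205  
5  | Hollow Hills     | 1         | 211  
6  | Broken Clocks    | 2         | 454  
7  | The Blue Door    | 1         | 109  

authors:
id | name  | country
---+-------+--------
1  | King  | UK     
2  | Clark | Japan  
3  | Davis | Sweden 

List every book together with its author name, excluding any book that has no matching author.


INNER JOIN keeps only books rows whose author_id matches an id in authors. Walk through each book:
  - book 1 (The Glass Key): author_id=NULL, no match -> dropped
  - book 2 (The Iron Gate): author_id=3 -> matches Davis
  - book 3 (Northern Lights): author_id=NULL, no match -> dropped
  - book 4 (The Red Mountain): author_id=1 -> matches King
  - book 5 (Hollow Hills): author_id=1 -> matches King
  - book 6 (Broken Clocks): author_id=2 -> matches Clark
  - book 7 (The Blue Door): author_id=1 -> matches King
So 2 of 7 rows are dropped.

SQL:
SELECT a.title, b.name AS author
FROM books a
INNER JOIN authors b ON a.author_id = b.id

Result:
title            | author
-----------------+-------
The Iron Gate    | Davis 
The Red Mountain | King  
Hollow Hills     | King  
Broken Clocks    | Clark 
The Blue Door    | King  


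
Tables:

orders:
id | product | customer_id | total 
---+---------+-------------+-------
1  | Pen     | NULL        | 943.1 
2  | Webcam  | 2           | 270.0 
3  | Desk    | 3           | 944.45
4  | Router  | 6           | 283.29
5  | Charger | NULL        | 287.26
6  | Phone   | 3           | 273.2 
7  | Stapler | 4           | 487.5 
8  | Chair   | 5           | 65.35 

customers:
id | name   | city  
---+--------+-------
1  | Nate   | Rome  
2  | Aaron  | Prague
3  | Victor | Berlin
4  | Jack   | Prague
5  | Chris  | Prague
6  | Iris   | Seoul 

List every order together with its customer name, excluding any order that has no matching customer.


INNER JOIN keeps only orders rows whose customer_id matches an id in customers. Walk through each order:
  - order 1 (Pen): customer_id=NULL, no match -> dropped
  - order 2 (Webcam): customer_id=2 -> matches Aaron
  - order 3 (Desk): customer_id=3 -> matches Victor
  - order 4 (Router): customer_id=6 -> matches Iris
  - order 5 (Charger): customer_id=NULL, no match -> dropped
  - order 6 (Phone): customer_id=3 -> matches Victor
  - order 7 (Stapler): customer_id=4 -> matches Jack
  - order 8 (Chair): customer_id=5 -> matches Chris
So 2 of 8 rows are dropped.

SQL:
SELECT a.product, b.name AS customer
FROM orders a
INNER JOIN customers b ON a.customer_id = b.id

Result:
product | customer
--------+---------
Webcam  | Aaron   
Desk    | Victor  
Router  | Iris    
Phone   | Victor  
Stapler | Jack    
Chair   | Chris   


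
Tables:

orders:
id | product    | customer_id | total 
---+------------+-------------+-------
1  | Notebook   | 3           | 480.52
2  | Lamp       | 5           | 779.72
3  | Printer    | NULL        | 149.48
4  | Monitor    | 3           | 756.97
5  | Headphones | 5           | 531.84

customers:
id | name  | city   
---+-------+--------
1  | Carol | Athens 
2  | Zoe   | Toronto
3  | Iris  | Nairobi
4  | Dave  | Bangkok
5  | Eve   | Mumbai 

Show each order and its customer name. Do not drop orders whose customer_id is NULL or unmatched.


LEFT JOIN keeps every row from orders (the left table); where customer_id has no match in customers, the customer columns become NULL. Walk through each order:
  - order 1 (Notebook): customer_id=3 -> matches Iris
  - order 2 (Lamp): customer_id=5 -> matches Eve
  - order 3 (Printer): customer_id=NULL, no match -> kept with NULL
  - order 4 (Monitor): customer_id=3 -> matches Iris
  - order 5 (Headphones): customer_id=5 -> matches Eve
All 5 rows appear; 1 has NULL customer.

SQL:
SELECT a.product, b.name AS customer
FROM orders a
LEFT JOIN customers b ON a.customer_id = b.id

Result:
product    | customer
-----------+---------
Notebook   | Iris    
Lamp       | Eve     
Printer    | NULL    
Monitor    | Iris    
Headphones | Eve     


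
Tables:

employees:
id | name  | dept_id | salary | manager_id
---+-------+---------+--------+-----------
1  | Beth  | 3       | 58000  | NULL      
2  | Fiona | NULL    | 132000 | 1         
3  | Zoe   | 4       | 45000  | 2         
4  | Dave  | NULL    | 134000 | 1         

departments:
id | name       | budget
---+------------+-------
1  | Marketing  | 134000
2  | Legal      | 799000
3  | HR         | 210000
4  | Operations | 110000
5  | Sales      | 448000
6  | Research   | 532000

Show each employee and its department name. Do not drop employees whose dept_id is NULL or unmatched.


LEFT JOIN keeps every row from employees (the left table); where dept_id has no match in departments, the department columns become NULL. Walk through each employee:
  - employee 1 (Beth): dept_id=3 -> matches HR
  - employee 2 (Fiona): dept_id=NULL, no match -> kept with NULL
  - employee 3 (Zoe): dept_id=4 -> matches Operations
  - employee 4 (Dave): dept_id=NULL, no match -> kept with NULL
All 4 rows appear; 2 have NULL department.

SQL:
SELECT a.name, b.name AS department
FROM employees a
LEFT JOIN departments b ON a.dept_id = b.id

Result:
name  | department
------+-----------
Beth  | HR        
Fiona | NULL      
Zoe   | Operations
Dave  | NULL      


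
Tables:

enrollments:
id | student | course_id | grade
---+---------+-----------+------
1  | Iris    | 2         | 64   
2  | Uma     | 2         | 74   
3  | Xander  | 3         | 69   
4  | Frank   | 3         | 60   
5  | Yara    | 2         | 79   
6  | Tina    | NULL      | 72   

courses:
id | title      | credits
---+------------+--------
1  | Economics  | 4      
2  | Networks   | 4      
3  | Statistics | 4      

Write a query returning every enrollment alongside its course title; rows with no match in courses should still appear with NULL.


LEFT JOIN keeps every row from enrollments (the left table); where course_id has no match in courses, the course columns become NULL. Walk through each enrollment:
  - enrollment 1 (Iris): course_id=2 -> matches Networks
  - enrollment 2 (Uma): course_id=2 -> matches Networks
  - enrollment 3 (Xander): course_id=3 -> matches Statistics
  - enrollment 4 (Frank): course_id=3 -> matches Statistics
  - enrollment 5 (Yara): course_id=2 -> matches Networks
  - enrollment 6 (Tina): course_id=NULL, no match -> kept with NULL
All 6 rows appear; 1 has NULL course.

SQL:
SELECT a.student, b.title AS course
FROM enrollments a
LEFT JOIN courses b ON a.course_id = b.id

Result:
student | course    
--------+-----------
Iris    | Networks  
Uma     | Networks  
Xander  | Statistics
Frank   | Statistics
Yara    | Networks  
Tina    | NULL      


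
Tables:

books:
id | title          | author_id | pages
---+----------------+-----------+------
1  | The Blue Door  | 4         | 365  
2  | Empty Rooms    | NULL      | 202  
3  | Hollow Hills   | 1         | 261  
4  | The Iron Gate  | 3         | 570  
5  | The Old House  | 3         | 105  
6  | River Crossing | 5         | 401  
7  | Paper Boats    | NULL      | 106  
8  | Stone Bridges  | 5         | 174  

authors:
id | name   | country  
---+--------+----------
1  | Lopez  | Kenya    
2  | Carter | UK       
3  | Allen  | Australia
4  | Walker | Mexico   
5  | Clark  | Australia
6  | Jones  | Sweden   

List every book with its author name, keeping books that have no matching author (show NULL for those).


LEFT JOIN keeps every row from books (the left table); where author_id has no match in authors, the author columns become NULL. Walk through each book:
  - book 1 (The Blue Door): author_id=4 -> matches Walker
  - book 2 (Empty Rooms): author_id=NULL, no match -> kept with NULL
  - book 3 (Hollow Hills): author_id=1 -> matches Lopez
  - book 4 (The Iron Gate): author_id=3 -> matches Allen
  - book 5 (The Old House): author_id=3 -> matches Allen
  - book 6 (River Crossing): author_id=5 -> matches Clark
  - book 7 (Paper Boats): author_id=NULL, no match -> kept with NULL
  - book 8 (Stone Bridges): author_id=5 -> matches Clark
All 8 rows appear; 2 have NULL author.

SQL:
SELECT a.title, b.name AS author
FROM books a
LEFT JOIN authors b ON a.author_id = b.id

Result:
title          | author
---------------+-------
The Blue Door  | Walker
Empty Rooms    | NULL  
Hollow Hills   | Lopez 
The Iron Gate  | Allen 
The Old House  | Allen 
River Crossing | Clark 
Paper Boats    | NULL  
Stone Bridges  | Clark 


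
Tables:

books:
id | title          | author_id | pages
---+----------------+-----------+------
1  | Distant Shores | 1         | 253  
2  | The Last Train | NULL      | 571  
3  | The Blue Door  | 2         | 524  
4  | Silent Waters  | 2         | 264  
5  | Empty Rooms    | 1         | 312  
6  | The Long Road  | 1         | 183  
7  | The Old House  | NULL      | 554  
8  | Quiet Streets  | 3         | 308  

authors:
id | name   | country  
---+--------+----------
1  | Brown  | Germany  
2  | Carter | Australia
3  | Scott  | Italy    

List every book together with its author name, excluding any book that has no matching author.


INNER JOIN keeps only books rows whose author_id matches an id in authors. Walk through each book:
  - book 1 (Distant Shores): author_id=1 -> matches Brown
  - book 2 (The Last Train): author_id=NULL, no match -> dropped
  - book 3 (The Blue Door): author_id=2 -> matches Carter
  - book 4 (Silent Waters): author_id=2 -> matches Carter
  - book 5 (Empty Rooms): author_id=1 -> matches Brown
  - book 6 (The Long Road): author_id=1 -> matches Brown
  - book 7 (The Old House): author_id=NULL, no match -> dropped
  - book 8 (Quiet Streets): author_id=3 -> matches Scott
So 2 of 8 rows are dropped.

SQL:
SELECT a.title, b.name AS author
FROM books a
INNER JOIN authors b ON a.author_id = b.id

Result:
title          | author
---------------+-------
Distant Shores | Brown 
The Blue Door  | Carter
Silent Waters  | Carter
Empty Rooms    | Brown 
The Long Road  | Brown 
Quiet Streets  | Scott 


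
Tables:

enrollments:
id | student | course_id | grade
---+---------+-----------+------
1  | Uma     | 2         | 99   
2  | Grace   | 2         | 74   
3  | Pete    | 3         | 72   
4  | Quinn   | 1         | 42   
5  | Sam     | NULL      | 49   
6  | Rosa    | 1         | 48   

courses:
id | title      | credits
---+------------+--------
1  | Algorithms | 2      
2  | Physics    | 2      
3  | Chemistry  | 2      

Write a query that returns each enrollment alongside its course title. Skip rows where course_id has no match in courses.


INNER JOIN keeps only enrollments rows whose course_id matches an id in courses. Walk through each enrollment:
  - enrollment 1 (Uma): course_id=2 -> matches Physics
  - enrollment 2 (Grace): course_id=2 -> matches Physics
  - enrollment 3 (Pete): course_id=3 -> matches Chemistry
  - enrollment 4 (Quinn): course_id=1 -> matches Algorithms
  - enrollment 5 (Sam): course_id=NULL, no match -> dropped
  - enrollment 6 (Rosa): course_id=1 -> matches Algorithms
So 1 of 6 rows is dropped.

SQL:
SELECT a.student, b.title AS course
FROM enrollments a
INNER JOIN courses b ON a.course_id = b.id

Result:
student | course    
--------+-----------
Uma     | Physics   
Grace   | Physics   
Pete    | Chemistry 
Quinn   | Algorithms
Rosa    | Algorithms


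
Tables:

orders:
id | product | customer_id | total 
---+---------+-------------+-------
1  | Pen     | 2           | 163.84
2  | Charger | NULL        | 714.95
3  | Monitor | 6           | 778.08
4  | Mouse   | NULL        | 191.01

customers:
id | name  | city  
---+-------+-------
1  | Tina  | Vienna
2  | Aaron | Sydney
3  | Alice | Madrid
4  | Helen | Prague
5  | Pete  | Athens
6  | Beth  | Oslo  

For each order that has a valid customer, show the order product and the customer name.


INNER JOIN keeps only orders rows whose customer_id matches an id in customers. Walk through each order:
  - order 1 (Pen): customer_id=2 -> matches Aaron
  - order 2 (Charger): customer_id=NULL, no match -> dropped
  - order 3 (Monitor): customer_id=6 -> matches Beth
  - order 4 (Mouse): customer_id=NULL, no match -> dropped
So 2 of 4 rows are dropped.

SQL:
SELECT a.product, b.name AS customer
FROM orders a
INNER JOIN customers b ON a.customer_id = b.id

Result:
product | customer
--------+---------
Pen     | Aaron   
Monitor | Beth    


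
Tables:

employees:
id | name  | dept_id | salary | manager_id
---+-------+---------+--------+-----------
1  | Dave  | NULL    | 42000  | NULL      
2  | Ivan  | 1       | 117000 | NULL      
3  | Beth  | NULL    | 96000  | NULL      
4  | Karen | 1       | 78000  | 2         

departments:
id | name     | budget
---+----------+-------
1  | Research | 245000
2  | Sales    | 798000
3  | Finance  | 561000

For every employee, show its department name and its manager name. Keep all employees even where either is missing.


Two LEFT JOINs from the same base table employees: one to departments via dept_id, one to employees itself via manager_id. Both are LEFT so every employee is preserved.
Match against departments:
  - employee 1 (Dave): dept_id=NULL, no match -> kept with NULL
  - employee 2 (Ivan): dept_id=1 -> matches Research
  - employee 3 (Beth): dept_id=NULL, no match -> kept with NULL
  - employee 4 (Karen): dept_id=1 -> matches Research
Match against employees (self):
  - employee 1 (Dave): manager_id=NULL -> NULL
  - employee 2 (Ivan): manager_id=NULL -> NULL
  - employee 3 (Beth): manager_id=NULL -> NULL
  - employee 4 (Karen): manager_id=2 -> Ivan

SQL:
SELECT a.name, b.name AS department, c.name AS manager
FROM employees a
LEFT JOIN departments b ON a.dept_id = b.id
LEFT JOIN employees c ON a.manager_id = c.id

Result:
name  | department | manager
------+------------+--------
Dave  | NULL       | NULL   
Ivan  | Research   | NULL   
Beth  | NULL       | NULL   
Karen | Research   | Ivan   


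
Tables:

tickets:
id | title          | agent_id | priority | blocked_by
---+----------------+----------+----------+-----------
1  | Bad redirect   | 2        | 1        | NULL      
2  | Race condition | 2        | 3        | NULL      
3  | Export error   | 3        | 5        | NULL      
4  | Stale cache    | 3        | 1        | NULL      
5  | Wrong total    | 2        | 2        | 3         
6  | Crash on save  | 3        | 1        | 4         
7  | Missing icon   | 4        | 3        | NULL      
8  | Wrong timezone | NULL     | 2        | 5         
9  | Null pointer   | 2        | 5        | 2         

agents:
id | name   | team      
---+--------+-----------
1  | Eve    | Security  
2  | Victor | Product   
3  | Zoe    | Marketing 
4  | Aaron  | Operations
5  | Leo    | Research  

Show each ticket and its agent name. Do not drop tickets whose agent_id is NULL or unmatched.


LEFT JOIN keeps every row from tickets (the left table); where agent_id has no match in agents, the agent columns become NULL. Walk through each ticket:
  - ticket 1 (Bad redirect): agent_id=2 -> matches Victor
  - ticket 2 (Race condition): agent_id=2 -> matches Victor
  - ticket 3 (Export error): agent_id=3 -> matches Zoe
  - ticket 4 (Stale cache): agent_id=3 -> matches Zoe
  - ticket 5 (Wrong total): agent_id=2 -> matches Victor
  - ticket 6 (Crash on save): agent_id=3 -> matches Zoe
  - ticket 7 (Missing icon): agent_id=4 -> matches Aaron
  - ticket 8 (Wrong timezone): agent_id=NULL, no match -> kept with NULL
  - ticket 9 (Null pointer): agent_id=2 -> matches Victor
All 9 rows appear; 1 has NULL agent.

SQL:
SELECT a.title, b.name AS agent
FROM tickets a
LEFT JOIN agents b ON a.agent_id = b.id

Result:
title          | agent 
---------------+-------
Bad redirect   | Victor
Race condition | Victor
Export error   | Zoe   
Stale cache    | Zoe   
Wrong total    | Victor
Crash on save  | Zoe   
Missing icon   | Aaron 
Wrong timezone | NULL  
Null pointer   | Victor


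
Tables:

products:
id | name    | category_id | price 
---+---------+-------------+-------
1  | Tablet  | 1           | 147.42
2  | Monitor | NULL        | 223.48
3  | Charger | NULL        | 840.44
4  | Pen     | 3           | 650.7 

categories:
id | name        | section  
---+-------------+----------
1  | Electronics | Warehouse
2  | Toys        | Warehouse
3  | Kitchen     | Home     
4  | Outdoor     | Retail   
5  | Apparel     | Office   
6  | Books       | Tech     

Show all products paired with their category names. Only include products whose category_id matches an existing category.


INNER JOIN keeps only products rows whose category_id matches an id in categories. Walk through each product:
  - product 1 (Tablet): category_id=1 -> matches Electronics
  - product 2 (Monitor): category_id=NULL, no match -> dropped
  - product 3 (Charger): category_id=NULL, no match -> dropped
  - product 4 (Pen): category_id=3 -> matches Kitchen
So 2 of 4 rows are dropped.

SQL:
SELECT a.name, b.name AS category
FROM products a
INNER JOIN categories b ON a.category_id = b.id

Result:
name   | category   
-------+------------
Tablet | Electronics
Pen    | Kitchen    


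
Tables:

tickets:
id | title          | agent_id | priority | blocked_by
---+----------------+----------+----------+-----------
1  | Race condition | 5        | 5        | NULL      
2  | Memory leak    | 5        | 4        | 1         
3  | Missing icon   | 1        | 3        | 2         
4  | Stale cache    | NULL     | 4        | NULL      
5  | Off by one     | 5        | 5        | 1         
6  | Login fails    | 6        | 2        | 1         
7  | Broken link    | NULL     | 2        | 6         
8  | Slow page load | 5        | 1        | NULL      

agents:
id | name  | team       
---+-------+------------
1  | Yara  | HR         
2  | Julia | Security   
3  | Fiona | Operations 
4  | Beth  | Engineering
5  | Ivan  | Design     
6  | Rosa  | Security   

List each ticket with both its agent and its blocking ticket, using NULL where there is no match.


Two LEFT JOINs from the same base table tickets: one to agents via agent_id, one to tickets itself via blocked_by. Both are LEFT so every ticket is preserved.
Match against agents:
  - ticket 1 (Race condition): agent_id=5 -> matches Ivan
  - ticket 2 (Memory leak): agent_id=5 -> matches Ivan
  - ticket 3 (Missing icon): agent_id=1 -> matches Yara
  - ticket 4 (Stale cache): agent_id=NULL, no match -> kept with NULL
  - ticket 5 (Off by one): agent_id=5 -> matches Ivan
  - ticket 6 (Login fails): agent_id=6 -> matches Rosa
  - ticket 7 (Broken link): agent_id=NULL, no match -> kept with NULL
  - ticket 8 (Slow page load): agent_id=5 -> matches Ivan
Match against tickets (self):
  - ticket 1 (Race condition): blocked_by=NULL -> NULL
  - ticket 2 (Memory leak): blocked_by=1 -> Race condition
  - ticket 3 (Missing icon): blocked_by=2 -> Memory leak
  - ticket 4 (Stale cache): blocked_by=NULL -> NULL
  - ticket 5 (Off by one): blocked_by=1 -> Race condition
  - ticket 6 (Login fails): blocked_by=1 -> Race condition
  - ticket 7 (Broken link): blocked_by=6 -> Login fails
  - ticket 8 (Slow page load): blocked_by=NULL -> NULL

SQL:
SELECT a.title, b.name AS agent, c.title AS blocked_by
FROM tickets a
LEFT JOIN agents b ON a.agent_id = b.id
LEFT JOIN tickets c ON a.blocked_by = c.id

Result:
title          | agent | blocked_by    
---------------+-------+---------------
Race condition | Ivan  | NULL          
Memory leak    | Ivan  | Race condition
Missing icon   | Yara  | Memory leak   
Stale cache    | NULL  | NULL          
Off by one     | Ivan  | Race condition
Login fails    | Rosa  | Race condition
Broken link    | NULL  | Login fails   
Slow page load | Ivan  | NULL          


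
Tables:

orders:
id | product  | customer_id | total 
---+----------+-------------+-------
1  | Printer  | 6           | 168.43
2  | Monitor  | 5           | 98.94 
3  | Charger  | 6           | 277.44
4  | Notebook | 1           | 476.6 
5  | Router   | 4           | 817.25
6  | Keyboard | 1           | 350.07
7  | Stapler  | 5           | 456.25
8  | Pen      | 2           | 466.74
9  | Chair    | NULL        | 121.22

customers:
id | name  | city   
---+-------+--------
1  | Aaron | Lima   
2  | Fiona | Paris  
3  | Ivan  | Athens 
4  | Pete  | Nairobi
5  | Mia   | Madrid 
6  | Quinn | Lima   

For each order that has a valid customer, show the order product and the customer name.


INNER JOIN keeps only orders rows whose customer_id matches an id in customers. Walk through each order:
  - order 1 (Printer): customer_id=6 -> matches Quinn
  - order 2 (Monitor): customer_id=5 -> matches Mia
  - order 3 (Charger): customer_id=6 -> matches Quinn
  - order 4 (Notebook): customer_id=1 -> matches Aaron
  - order 5 (Router): customer_id=4 -> matches Pete
  - order 6 (Keyboard): customer_id=1 -> matches Aaron
  - order 7 (Stapler): customer_id=5 -> matches Mia
  - order 8 (Pen): customer_id=2 -> matches Fiona
  - order 9 (Chair): customer_id=NULL, no match -> dropped
So 1 of 9 rows is dropped.

SQL:
SELECT a.product, b.name AS customer
FROM orders a
INNER JOIN customers b ON a.customer_id = b.id

Result:
product  | customer
---------+---------
Printer  | Quinn   
Monitor  | Mia     
Charger  | Quinn   
Notebook | Aaron   
Router   | Pete    
Keyboard | Aaron   
Stapler  | Mia     
Pen      | Fiona   


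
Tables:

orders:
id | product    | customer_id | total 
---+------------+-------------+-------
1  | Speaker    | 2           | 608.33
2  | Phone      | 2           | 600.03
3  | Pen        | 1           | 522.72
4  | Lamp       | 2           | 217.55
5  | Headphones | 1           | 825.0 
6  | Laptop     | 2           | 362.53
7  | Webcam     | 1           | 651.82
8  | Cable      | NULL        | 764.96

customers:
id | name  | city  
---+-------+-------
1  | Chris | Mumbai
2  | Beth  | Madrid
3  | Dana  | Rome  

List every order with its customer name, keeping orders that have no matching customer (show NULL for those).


LEFT JOIN keeps every row from orders (the left table); where customer_id has no match in customers, the customer columns become NULL. Walk through each order:
  - order 1 (Speaker): customer_id=2 -> matches Beth
  - order 2 (Phone): customer_id=2 -> matches Beth
  - order 3 (Pen): customer_id=1 -> matches Chris
  - order 4 (Lamp): customer_id=2 -> matches Beth
  - order 5 (Headphones): customer_id=1 -> matches Chris
  - order 6 (Laptop): customer_id=2 -> matches Beth
  - order 7 (Webcam): customer_id=1 -> matches Chris
  - order 8 (Cable): customer_id=NULL, no match -> kept with NULL
All 8 rows appear; 1 has NULL customer.

SQL:
SELECT a.product, b.name AS customer
FROM orders a
LEFT JOIN customers b ON a.customer_id = b.id

Result:
product    | customer
-----------+---------
Speaker    | Beth    
Phone      | Beth    
Pen        | Chris   
Lamp       | Beth    
Headphones | Chris   
Laptop     | Beth    
Webcam     | Chris   
Cable      | NULL    


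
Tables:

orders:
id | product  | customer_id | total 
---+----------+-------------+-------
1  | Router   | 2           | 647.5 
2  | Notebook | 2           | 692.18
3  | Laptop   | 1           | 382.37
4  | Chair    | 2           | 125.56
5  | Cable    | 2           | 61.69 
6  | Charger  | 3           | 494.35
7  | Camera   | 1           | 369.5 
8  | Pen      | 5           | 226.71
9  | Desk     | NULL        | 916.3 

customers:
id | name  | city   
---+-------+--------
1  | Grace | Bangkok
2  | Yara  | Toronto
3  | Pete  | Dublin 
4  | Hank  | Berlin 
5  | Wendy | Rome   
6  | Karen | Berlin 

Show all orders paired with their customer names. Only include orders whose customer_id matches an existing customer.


INNER JOIN keeps only orders rows whose customer_id matches an id in customers. Walk through each order:
  - order 1 (Router): customer_id=2 -> matches Yara
  - order 2 (Notebook): customer_id=2 -> matches Yara
  - order 3 (Laptop): customer_id=1 -> matches Grace
  - order 4 (Chair): customer_id=2 -> matches Yara
  - order 5 (Cable): customer_id=2 -> matches Yara
  - order 6 (Charger): customer_id=3 -> matches Pete
  - order 7 (Camera): customer_id=1 -> matches Grace
  - order 8 (Pen): customer_id=5 -> matches Wendy
  - order 9 (Desk): customer_id=NULL, no match -> dropped
So 1 of 9 rows is dropped.

SQL:
SELECT a.product, b.name AS customer
FROM orders a
INNER JOIN customers b ON a.customer_id = b.id

Result:
product  | customer
---------+---------
Router   | Yara    
Notebook | Yara    
Laptop   | Grace   
Chair    | Yara    
Cable    | Yara    
Charger  | Pete    
Camera   | Grace   
Pen      | Wendy   


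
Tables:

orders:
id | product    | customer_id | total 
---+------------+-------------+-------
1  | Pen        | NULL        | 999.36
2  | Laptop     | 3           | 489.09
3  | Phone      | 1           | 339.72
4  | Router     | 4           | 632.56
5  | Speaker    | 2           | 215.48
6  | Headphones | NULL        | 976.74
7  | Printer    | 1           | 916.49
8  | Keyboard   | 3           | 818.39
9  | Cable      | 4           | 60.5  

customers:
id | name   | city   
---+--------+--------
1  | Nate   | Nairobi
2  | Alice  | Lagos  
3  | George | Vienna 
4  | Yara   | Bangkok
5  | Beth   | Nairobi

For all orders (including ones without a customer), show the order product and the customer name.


LEFT JOIN keeps every row from orders (the left table); where customer_id has no match in customers, the customer columns become NULL. Walk through each order:
  - order 1 (Pen): customer_id=NULL, no match -> kept with NULL
  - order 2 (Laptop): customer_id=3 -> matches George
  - order 3 (Phone): customer_id=1 -> matches Nate
  - order 4 (Router): customer_id=4 -> matches Yara
  - order 5 (Speaker): customer_id=2 -> matches Alice
  - order 6 (Headphones): customer_id=NULL, no match -> kept with NULL
  - order 7 (Printer): customer_id=1 -> matches Nate
  - order 8 (Keyboard): customer_id=3 -> matches George
  - order 9 (Cable): customer_id=4 -> matches Yara
All 9 rows appear; 2 have NULL customer.

SQL:
SELECT a.product, b.name AS customer
FROM orders a
LEFT JOIN customers b ON a.customer_id = b.id

Result:
product    | customer
-----------+---------
Pen        | NULL    
Laptop     | George  
Phone      | Nate    
Router     | Yara    
Speaker    | Alice   
Headphones | NULL    
Printer    | Nate    
Keyboard   | George  
Cable      | Yara    


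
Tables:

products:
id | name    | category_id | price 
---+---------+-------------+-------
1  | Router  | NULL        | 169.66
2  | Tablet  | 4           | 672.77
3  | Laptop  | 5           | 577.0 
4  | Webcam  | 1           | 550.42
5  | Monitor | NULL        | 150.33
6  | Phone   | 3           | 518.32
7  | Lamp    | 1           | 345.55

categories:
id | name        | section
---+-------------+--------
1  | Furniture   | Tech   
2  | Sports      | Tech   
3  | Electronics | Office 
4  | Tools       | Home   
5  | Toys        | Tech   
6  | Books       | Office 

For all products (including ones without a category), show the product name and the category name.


LEFT JOIN keeps every row from products (the left table); where category_id has no match in categories, the category columns become NULL. Walk through each product:
  - product 1 (Router): category_id=NULL, no match -> kept with NULL
  - product 2 (Tablet): category_id=4 -> matches Tools
  - product 3 (Laptop): category_id=5 -> matches Toys
  - product 4 (Webcam): category_id=1 -> matches Furniture
  - product 5 (Monitor): category_id=NULL, no match -> kept with NULL
  - product 6 (Phone): category_id=3 -> matches Electronics
  - product 7 (Lamp): category_id=1 -> matches Furniture
All 7 rows appear; 2 have NULL category.

SQL:
SELECT a.name, b.name AS category
FROM products a
LEFT JOIN categories b ON a.category_id = b.id

Result:
name    | category   
--------+------------
Router  | NULL       
Tablet  | Tools      
Laptop  | Toys       
Webcam  | Furniture  
Monitor | NULL       
Phone   | Electronics
Lamp    | Furniture  


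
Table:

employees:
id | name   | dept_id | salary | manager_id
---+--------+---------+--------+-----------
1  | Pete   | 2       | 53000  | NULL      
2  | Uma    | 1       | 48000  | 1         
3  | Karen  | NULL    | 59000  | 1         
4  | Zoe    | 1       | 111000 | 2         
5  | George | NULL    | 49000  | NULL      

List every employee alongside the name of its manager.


This is a self-join: employees is joined to a second copy of itself, matching each row's manager_id to another row's id. Use LEFT JOIN so rows with manager_id=NULL are kept.
  - employee 1 (Pete): manager_id=NULL -> NULL
  - employee 2 (Uma): manager_id=1 -> Pete
  - employee 3 (Karen): manager_id=1 -> Pete
  - employee 4 (Zoe): manager_id=2 -> Uma
  - employee 5 (George): manager_id=NULL -> NULL

SQL:
SELECT a.name AS item, b.name AS manager
FROM employees a
LEFT JOIN employees b ON a.manager_id = b.id

Result:
item   | manager
-------+--------
Pete   | NULL   
Uma    | Pete   
Karen  | Pete   
Zoe    | Uma    
George | NULL   


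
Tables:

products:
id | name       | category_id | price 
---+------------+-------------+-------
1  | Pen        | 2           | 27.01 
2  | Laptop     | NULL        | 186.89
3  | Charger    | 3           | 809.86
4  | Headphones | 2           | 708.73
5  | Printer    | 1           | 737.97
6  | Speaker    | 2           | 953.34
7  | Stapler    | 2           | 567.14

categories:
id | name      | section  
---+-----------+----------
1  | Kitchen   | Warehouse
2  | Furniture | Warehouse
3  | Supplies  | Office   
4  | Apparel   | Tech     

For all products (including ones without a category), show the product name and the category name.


LEFT JOIN keeps every row from products (the left table); where category_id has no match in categories, the category columns become NULL. Walk through each product:
  - product 1 (Pen): category_id=2 -> matches Furniture
  - product 2 (Laptop): category_id=NULL, no match -> kept with NULL
  - product 3 (Charger): category_id=3 -> matches Supplies
  - product 4 (Headphones): category_id=2 -> matches Furniture
  - product 5 (Printer): category_id=1 -> matches Kitchen
  - product 6 (Speaker): category_id=2 -> matches Furniture
  - product 7 (Stapler): category_id=2 -> matches Furniture
All 7 rows appear; 1 has NULL category.

SQL:
SELECT a.name, b.name AS category
FROM products a
LEFT JOIN categories b ON a.category_id = b.id

Result:
name       | category 
-----------+----------
Pen        | Furniture
Laptop     | NULL     
Charger    | Supplies 
Headphones | Furniture
Printer    | Kitchen  
Speaker    | Furniture
Stapler    | Furniture
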